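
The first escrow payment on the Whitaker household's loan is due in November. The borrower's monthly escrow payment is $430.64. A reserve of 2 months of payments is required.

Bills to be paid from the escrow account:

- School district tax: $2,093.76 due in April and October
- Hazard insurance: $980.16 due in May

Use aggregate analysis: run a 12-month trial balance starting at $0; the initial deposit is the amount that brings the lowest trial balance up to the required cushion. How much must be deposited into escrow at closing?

$920.72

Cushion = 2 × $430.64 = $861.28
Trial balance (start $0, +$430.64 each month, − disbursements):
  Nov: +$430.64 → $430.64
  Dec: +$430.64 → $861.28
  Jan: +$430.64 → $1,291.92
  Feb: +$430.64 → $1,722.56
  Mar: +$430.64 → $2,153.20
  Apr: +$430.64 − $2,093.76 → $490.08
  May: +$430.64 − $980.16 → -$59.44
  Jun: +$430.64 → $371.20
  Jul: +$430.64 → $801.84
  Aug: +$430.64 → $1,232.48
  Sep: +$430.64 → $1,663.12
  Oct: +$430.64 − $2,093.76 → $0.00
Lowest trial balance = -$59.44 (May)
Initial deposit = cushion − low point = $861.28 − (-$59.44) = $920.72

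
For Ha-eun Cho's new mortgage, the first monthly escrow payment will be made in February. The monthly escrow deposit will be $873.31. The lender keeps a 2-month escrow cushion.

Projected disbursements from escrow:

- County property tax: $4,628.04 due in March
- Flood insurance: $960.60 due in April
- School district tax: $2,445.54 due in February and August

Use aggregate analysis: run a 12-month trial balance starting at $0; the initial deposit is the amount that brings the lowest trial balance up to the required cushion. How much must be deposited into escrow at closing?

$7,160.87

Cushion = 2 × $873.31 = $1,746.62
Trial balance (start $0, +$873.31 each month, − disbursements):
  Feb: +$873.31 − $2,445.54 → -$1,572.23
  Mar: +$873.31 − $4,628.04 → -$5,326.96
  Apr: +$873.31 − $960.60 → -$5,414.25
  May: +$873.31 → -$4,540.94
  Jun: +$873.31 → -$3,667.63
  Jul: +$873.31 → -$2,794.32
  Aug: +$873.31 − $2,445.54 → -$4,366.55
  Sep: +$873.31 → -$3,493.24
  Oct: +$873.31 → -$2,619.93
  Nov: +$873.31 → -$1,746.62
  Dec: +$873.31 → -$873.31
  Jan: +$873.31 → $0.00
Lowest trial balance = -$5,414.25 (Apr)
Initial deposit = cushion − low point = $1,746.62 − (-$5,414.25) = $7,160.87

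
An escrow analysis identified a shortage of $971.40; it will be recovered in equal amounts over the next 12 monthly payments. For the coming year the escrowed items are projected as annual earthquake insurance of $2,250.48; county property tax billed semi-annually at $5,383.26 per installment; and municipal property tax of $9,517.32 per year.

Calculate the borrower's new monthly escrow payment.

$1,958.81

Earthquake insurance — $2,250.48 per year
County property tax — $5,383.26 × 2 = $10,766.52 per year
Municipal property tax — $9,517.32 per year
Total per year = $22,534.32
Base monthly escrow = $22,534.32 ÷ 12 = $1,877.86
Monthly shortage recovery: $971.40 / 12 = $80.95
Adjusted monthly = $1,877.86 + $80.95 = $1,958.81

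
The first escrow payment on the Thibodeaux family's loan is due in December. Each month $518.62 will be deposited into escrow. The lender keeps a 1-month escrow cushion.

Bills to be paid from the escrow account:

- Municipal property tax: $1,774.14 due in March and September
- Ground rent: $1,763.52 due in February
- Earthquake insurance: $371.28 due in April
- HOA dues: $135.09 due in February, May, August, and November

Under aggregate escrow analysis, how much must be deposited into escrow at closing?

$2,116.89

Cushion = 1 × $518.62 = $518.62
Trial balance (start $0, +$518.62 each month, − disbursements):
  Dec: +$518.62 → $518.62
  Jan: +$518.62 → $1,037.24
  Feb: +$518.62 − $1,898.61 → -$342.75
  Mar: +$518.62 − $1,774.14 → -$1,598.27
  Apr: +$518.62 − $371.28 → -$1,450.93
  May: +$518.62 − $135.09 → -$1,067.40
  Jun: +$518.62 → -$548.78
  Jul: +$518.62 → -$30.16
  Aug: +$518.62 − $135.09 → $353.37
  Sep: +$518.62 − $1,774.14 → -$902.15
  Oct: +$518.62 → -$383.53
  Nov: +$518.62 − $135.09 → $0.00
Lowest trial balance = -$1,598.27 (Mar)
Initial deposit = cushion − low point = $518.62 − (-$1,598.27) = $2,116.89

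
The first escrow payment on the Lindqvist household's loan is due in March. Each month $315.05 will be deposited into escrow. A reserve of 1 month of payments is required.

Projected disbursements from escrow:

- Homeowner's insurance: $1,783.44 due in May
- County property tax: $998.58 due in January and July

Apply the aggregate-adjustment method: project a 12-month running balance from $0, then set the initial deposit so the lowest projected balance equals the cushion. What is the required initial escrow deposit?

$1,521.82

Cushion = 1 × $315.05 = $315.05
Trial balance (start $0, +$315.05 each month, − disbursements):
  Mar: +$315.05 → $315.05
  Apr: +$315.05 → $630.10
  May: +$315.05 − $1,783.44 → -$838.29
  Jun: +$315.05 → -$523.24
  Jul: +$315.05 − $998.58 → -$1,206.77
  Aug: +$315.05 → -$891.72
  Sep: +$315.05 → -$576.67
  Oct: +$315.05 → -$261.62
  Nov: +$315.05 → $53.43
  Dec: +$315.05 → $368.48
  Jan: +$315.05 − $998.58 → -$315.05
  Feb: +$315.05 → $0.00
Lowest trial balance = -$1,206.77 (Jul)
Initial deposit = cushion − low point = $315.05 − (-$1,206.77) = $1,521.82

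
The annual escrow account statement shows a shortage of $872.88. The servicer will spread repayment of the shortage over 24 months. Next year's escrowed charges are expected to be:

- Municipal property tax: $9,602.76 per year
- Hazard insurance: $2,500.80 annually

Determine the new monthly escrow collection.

Municipal property tax: $9,602.76
Hazard insurance: $2,500.80
Combined annual = $9,602.76 + $2,500.80 = $12,103.56
Monthly escrow = $12,103.56 ÷ 12 = $1,008.63
Shortage spread = $872.88 ÷ 24 = $36.37/mo
Adjusted monthly = $1,008.63 + $36.37 = $1,045.00

$1,045.00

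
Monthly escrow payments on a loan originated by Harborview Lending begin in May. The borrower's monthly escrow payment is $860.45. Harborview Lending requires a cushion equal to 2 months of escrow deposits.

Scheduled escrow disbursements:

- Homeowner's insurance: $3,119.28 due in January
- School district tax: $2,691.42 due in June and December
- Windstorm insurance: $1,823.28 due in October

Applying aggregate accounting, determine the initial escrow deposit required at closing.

Cushion = 2 × $860.45 = $1,720.90
Trial balance (start $0, +$860.45 each month, − disbursements):
  May: +$860.45 → $860.45
  Jun: +$860.45 − $2,691.42 → -$970.52
  Jul: +$860.45 → -$110.07
  Aug: +$860.45 → $750.38
  Sep: +$860.45 → $1,610.83
  Oct: +$860.45 − $1,823.28 → $648.00
  Nov: +$860.45 → $1,508.45
  Dec: +$860.45 − $2,691.42 → -$322.52
  Jan: +$860.45 − $3,119.28 → -$2,581.35
  Feb: +$860.45 → -$1,720.90
  Mar: +$860.45 → -$860.45
  Apr: +$860.45 → $0.00
Lowest trial balance = -$2,581.35 (Jan)
Initial deposit = cushion − low point = $1,720.90 − (-$2,581.35) = $4,302.25

$4,302.25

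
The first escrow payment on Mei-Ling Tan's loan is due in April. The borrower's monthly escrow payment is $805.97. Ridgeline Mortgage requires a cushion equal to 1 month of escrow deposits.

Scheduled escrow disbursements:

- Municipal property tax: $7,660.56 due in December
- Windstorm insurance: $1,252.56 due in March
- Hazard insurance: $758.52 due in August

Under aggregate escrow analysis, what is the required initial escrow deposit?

Cushion = 1 × $805.97 = $805.97
Trial balance (start $0, +$805.97 each month, − disbursements):
  Apr: +$805.97 → $805.97
  May: +$805.97 → $1,611.94
  Jun: +$805.97 → $2,417.91
  Jul: +$805.97 → $3,223.88
  Aug: +$805.97 − $758.52 → $3,271.33
  Sep: +$805.97 → $4,077.30
  Oct: +$805.97 → $4,883.27
  Nov: +$805.97 → $5,689.24
  Dec: +$805.97 − $7,660.56 → -$1,165.35
  Jan: +$805.97 → -$359.38
  Feb: +$805.97 → $446.59
  Mar: +$805.97 − $1,252.56 → $0.00
Lowest trial balance = -$1,165.35 (Dec)
Initial deposit = cushion − low point = $805.97 − (-$1,165.35) = $1,971.32

$1,971.32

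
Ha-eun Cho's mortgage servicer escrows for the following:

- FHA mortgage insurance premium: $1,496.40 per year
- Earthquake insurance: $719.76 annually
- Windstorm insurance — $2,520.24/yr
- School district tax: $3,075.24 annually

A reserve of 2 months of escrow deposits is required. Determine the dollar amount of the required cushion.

$1,301.94

FHA mortgage insurance premium — $1,496.40 annually
Earthquake insurance — $719.76 annually
Windstorm insurance — $2,520.24 annually
School district tax — $3,075.24 annually
Annual escrow total = $1,496.40 + $719.76 + $2,520.24 + $3,075.24 = $7,811.64
Monthly = $7,811.64 ÷ 12 = $650.97
Cushion = 2 × $650.97 = $1,301.94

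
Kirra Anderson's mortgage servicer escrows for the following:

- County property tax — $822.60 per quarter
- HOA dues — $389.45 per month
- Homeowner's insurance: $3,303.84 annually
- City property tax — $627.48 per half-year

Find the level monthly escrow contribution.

$1,043.55

County property tax: $822.60 × 4 = $3,290.40 per year
HOA dues: $389.45 × 12 = $4,673.40 per year
Homeowner's insurance: $3,303.84 per year
City property tax: $627.48 × 2 = $1,254.96 per year
Annual escrow total = $12,522.60
Base monthly escrow = $12,522.60 / 12 = $1,043.55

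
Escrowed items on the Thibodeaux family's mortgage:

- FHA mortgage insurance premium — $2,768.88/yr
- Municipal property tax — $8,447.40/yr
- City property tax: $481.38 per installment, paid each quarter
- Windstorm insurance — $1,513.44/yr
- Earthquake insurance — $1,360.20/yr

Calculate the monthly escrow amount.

FHA mortgage insurance premium = $2,768.88 annually
Municipal property tax = $8,447.40 annually
City property tax = $481.38 × 4 = $1,925.52 annually
Windstorm insurance = $1,513.44 annually
Earthquake insurance = $1,360.20 annually
Total annual escrow = $2,768.88 + $8,447.40 + $1,925.52 + $1,513.44 + $1,360.20 = $16,015.44
Per month = $16,015.44 / 12 = $1,334.62

$1,334.62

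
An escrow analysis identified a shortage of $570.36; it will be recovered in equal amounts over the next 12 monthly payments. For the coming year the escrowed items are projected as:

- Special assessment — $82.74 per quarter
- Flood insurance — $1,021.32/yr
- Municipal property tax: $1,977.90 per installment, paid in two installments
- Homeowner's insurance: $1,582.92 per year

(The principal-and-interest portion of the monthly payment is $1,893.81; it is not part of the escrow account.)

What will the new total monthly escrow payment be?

Special assessment — $82.74 × 4 = $330.96
Flood insurance — $1,021.32
Municipal property tax — $1,977.90 × 2 = $3,955.80
Homeowner's insurance — $1,582.92
Combined annual = $6,891.00
Base monthly escrow = $6,891.00 ÷ 12 = $574.25
Shortage spread = $570.36 ÷ 12 = $47.53/mo
Adjusted monthly = $574.25 + $47.53 = $621.78

$621.78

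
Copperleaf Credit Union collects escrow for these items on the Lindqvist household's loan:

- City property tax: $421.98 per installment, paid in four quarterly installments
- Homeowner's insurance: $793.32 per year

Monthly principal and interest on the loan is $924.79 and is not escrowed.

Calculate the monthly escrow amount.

City property tax = $421.98 × 4 = $1,687.92
Homeowner's insurance = $793.32
Total annual escrow = $2,481.24
Base monthly escrow = $2,481.24 ÷ 12 = $206.77

$206.77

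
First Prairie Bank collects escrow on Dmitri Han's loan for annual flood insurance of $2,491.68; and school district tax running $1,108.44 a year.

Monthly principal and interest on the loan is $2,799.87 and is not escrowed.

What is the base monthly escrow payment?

$300.01

Flood insurance: $2,491.68/yr
School district tax: $1,108.44/yr
Annual escrow total = $3,600.12
Base monthly escrow = $3,600.12 ÷ 12 = $300.01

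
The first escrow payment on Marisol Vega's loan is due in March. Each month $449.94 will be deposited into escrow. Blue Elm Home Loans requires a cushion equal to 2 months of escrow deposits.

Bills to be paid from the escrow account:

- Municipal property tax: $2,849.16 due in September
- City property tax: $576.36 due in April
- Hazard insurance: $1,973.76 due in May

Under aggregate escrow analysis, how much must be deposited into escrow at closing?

Cushion = 2 × $449.94 = $899.88
Trial balance (start $0, +$449.94 each month, − disbursements):
  Mar: +$449.94 → $449.94
  Apr: +$449.94 − $576.36 → $323.52
  May: +$449.94 − $1,973.76 → -$1,200.30
  Jun: +$449.94 → -$750.36
  Jul: +$449.94 → -$300.42
  Aug: +$449.94 → $149.52
  Sep: +$449.94 − $2,849.16 → -$2,249.70
  Oct: +$449.94 → -$1,799.76
  Nov: +$449.94 → -$1,349.82
  Dec: +$449.94 → -$899.88
  Jan: +$449.94 → -$449.94
  Feb: +$449.94 → $0.00
Lowest trial balance = -$2,249.70 (Sep)
Initial deposit = cushion − low point = $899.88 − (-$2,249.70) = $3,149.58

$3,149.58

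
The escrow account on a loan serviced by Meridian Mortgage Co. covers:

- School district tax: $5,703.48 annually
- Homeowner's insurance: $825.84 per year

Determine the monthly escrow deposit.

$544.11

School district tax: $5,703.48/yr
Homeowner's insurance: $825.84/yr
Combined annual = $6,529.32
Monthly = $6,529.32 / 12 = $544.11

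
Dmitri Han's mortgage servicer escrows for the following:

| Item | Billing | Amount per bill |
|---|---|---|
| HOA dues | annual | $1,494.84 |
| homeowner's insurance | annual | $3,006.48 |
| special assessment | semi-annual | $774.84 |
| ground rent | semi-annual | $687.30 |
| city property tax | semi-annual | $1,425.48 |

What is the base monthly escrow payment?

HOA dues: $1,494.84 annually
Homeowner's insurance: $3,006.48 annually
Special assessment: $774.84 × 2 = $1,549.68 annually
Ground rent: $687.30 × 2 = $1,374.60 annually
City property tax: $1,425.48 × 2 = $2,850.96 annually
Total annual escrow = $10,276.56
Per month = $10,276.56 ÷ 12 = $856.38

$856.38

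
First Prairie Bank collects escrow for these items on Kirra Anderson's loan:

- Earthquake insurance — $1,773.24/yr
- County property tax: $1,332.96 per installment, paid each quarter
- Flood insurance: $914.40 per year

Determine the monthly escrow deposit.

$668.29

Earthquake insurance: $1,773.24/yr
County property tax: $1,332.96 × 4 = $5,331.84/yr
Flood insurance: $914.40/yr
Combined annual = $1,773.24 + $5,331.84 + $914.40 = $8,019.48
Base monthly escrow = $8,019.48 / 12 = $668.29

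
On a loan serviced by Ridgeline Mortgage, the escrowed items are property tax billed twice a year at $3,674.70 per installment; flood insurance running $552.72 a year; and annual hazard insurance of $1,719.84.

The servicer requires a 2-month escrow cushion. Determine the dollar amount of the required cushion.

$1,603.66

Property tax = $3,674.70 × 2 = $7,349.40 per year
Flood insurance = $552.72 per year
Hazard insurance = $1,719.84 per year
Annual escrow total = $7,349.40 + $552.72 + $1,719.84 = $9,621.96
Base monthly escrow = $9,621.96 / 12 = $801.83
Required cushion = 2 × $801.83 = $1,603.66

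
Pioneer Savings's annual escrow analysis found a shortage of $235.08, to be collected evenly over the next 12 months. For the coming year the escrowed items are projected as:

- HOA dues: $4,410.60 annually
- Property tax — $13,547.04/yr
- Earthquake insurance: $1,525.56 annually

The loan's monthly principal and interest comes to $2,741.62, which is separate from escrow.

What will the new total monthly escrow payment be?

$1,643.19

HOA dues: $4,410.60 annually
Property tax: $13,547.04 annually
Earthquake insurance: $1,525.56 annually
Annual escrow total = $4,410.60 + $13,547.04 + $1,525.56 = $19,483.20
Base monthly escrow = $19,483.20 / 12 = $1,623.60
Shortage spread = $235.08 / 12 = $19.59/mo
New monthly escrow = $1,623.60 + $19.59 = $1,643.19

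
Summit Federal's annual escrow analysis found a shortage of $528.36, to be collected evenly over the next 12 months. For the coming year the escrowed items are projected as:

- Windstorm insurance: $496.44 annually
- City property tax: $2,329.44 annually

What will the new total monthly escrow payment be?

$279.52

Windstorm insurance — $496.44 annually
City property tax — $2,329.44 annually
Yearly total = $496.44 + $2,329.44 = $2,825.88
Monthly escrow = $2,825.88 / 12 = $235.49
Monthly shortage recovery: $528.36 ÷ 12 = $44.03
Adjusted monthly = $235.49 + $44.03 = $279.52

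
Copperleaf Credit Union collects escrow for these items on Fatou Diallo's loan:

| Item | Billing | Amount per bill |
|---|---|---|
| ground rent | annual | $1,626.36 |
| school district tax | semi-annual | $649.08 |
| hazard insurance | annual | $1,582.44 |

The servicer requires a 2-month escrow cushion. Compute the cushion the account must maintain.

Ground rent: $1,626.36 annually
School district tax: $649.08 × 2 = $1,298.16 annually
Hazard insurance: $1,582.44 annually
Total annual escrow = $4,506.96
Base monthly escrow = $4,506.96 ÷ 12 = $375.58
Cushion = 2 × $375.58 = $751.16

$751.16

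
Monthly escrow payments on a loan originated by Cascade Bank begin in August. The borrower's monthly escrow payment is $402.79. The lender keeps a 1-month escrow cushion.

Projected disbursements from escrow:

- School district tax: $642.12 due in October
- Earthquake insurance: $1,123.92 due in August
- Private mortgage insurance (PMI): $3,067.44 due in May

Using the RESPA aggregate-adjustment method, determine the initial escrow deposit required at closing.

Cushion = 1 × $402.79 = $402.79
Trial balance (start $0, +$402.79 each month, − disbursements):
  Aug: +$402.79 − $1,123.92 → -$721.13
  Sep: +$402.79 → -$318.34
  Oct: +$402.79 − $642.12 → -$557.67
  Nov: +$402.79 → -$154.88
  Dec: +$402.79 → $247.91
  Jan: +$402.79 → $650.70
  Feb: +$402.79 → $1,053.49
  Mar: +$402.79 → $1,456.28
  Apr: +$402.79 → $1,859.07
  May: +$402.79 − $3,067.44 → -$805.58
  Jun: +$402.79 → -$402.79
  Jul: +$402.79 → $0.00
Lowest trial balance = -$805.58 (May)
Initial deposit = cushion − low point = $402.79 − (-$805.58) = $1,208.37

$1,208.37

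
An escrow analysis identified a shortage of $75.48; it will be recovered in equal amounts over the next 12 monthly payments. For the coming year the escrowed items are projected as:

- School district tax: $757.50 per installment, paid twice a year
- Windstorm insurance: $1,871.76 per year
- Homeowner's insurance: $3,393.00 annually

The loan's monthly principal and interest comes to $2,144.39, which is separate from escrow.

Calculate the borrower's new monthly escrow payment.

$571.27

School district tax: $757.50 × 2 = $1,515.00/yr
Windstorm insurance: $1,871.76/yr
Homeowner's insurance: $3,393.00/yr
Annual escrow total = $1,515.00 + $1,871.76 + $3,393.00 = $6,779.76
Per month = $6,779.76 ÷ 12 = $564.98
Monthly shortage recovery: $75.48 ÷ 12 = $6.29
Adjusted monthly = $564.98 + $6.29 = $571.27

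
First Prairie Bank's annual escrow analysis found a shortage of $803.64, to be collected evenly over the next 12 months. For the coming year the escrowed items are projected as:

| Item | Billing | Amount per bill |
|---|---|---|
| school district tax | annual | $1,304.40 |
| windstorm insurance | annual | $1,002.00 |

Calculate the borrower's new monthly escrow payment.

$259.17

School district tax = $1,304.40
Windstorm insurance = $1,002.00
Total annual escrow = $1,304.40 + $1,002.00 = $2,306.40
Monthly = $2,306.40 ÷ 12 = $192.20
Shortage per month = $803.64 / 12 = $66.97
New monthly escrow = $192.20 + $66.97 = $259.17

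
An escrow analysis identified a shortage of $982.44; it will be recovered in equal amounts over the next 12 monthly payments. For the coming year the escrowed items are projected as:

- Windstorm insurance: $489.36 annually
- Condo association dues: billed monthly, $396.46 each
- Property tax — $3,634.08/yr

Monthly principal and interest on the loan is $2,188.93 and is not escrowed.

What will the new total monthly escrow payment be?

Windstorm insurance — $489.36 per year
Condo association dues — $396.46 × 12 = $4,757.52 per year
Property tax — $3,634.08 per year
Combined annual = $8,880.96
Per month = $8,880.96 / 12 = $740.08
Shortage per month = $982.44 / 12 = $81.87
New monthly escrow = $740.08 + $81.87 = $821.95

$821.95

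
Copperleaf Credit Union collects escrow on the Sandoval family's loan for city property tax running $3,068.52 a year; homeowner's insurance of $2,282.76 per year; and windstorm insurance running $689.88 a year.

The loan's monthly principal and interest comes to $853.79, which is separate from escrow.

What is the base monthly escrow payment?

$503.43

City property tax — $3,068.52/yr
Homeowner's insurance — $2,282.76/yr
Windstorm insurance — $689.88/yr
Yearly total = $3,068.52 + $2,282.76 + $689.88 = $6,041.16
Per month = $6,041.16 ÷ 12 = $503.43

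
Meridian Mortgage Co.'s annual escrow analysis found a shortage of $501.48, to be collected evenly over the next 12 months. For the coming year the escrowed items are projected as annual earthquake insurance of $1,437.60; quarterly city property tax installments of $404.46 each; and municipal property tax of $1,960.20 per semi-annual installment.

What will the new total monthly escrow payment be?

Earthquake insurance — $1,437.60 annually
City property tax — $404.46 × 4 = $1,617.84 annually
Municipal property tax — $1,960.20 × 2 = $3,920.40 annually
Yearly total = $1,437.60 + $1,617.84 + $3,920.40 = $6,975.84
Monthly escrow = $6,975.84 / 12 = $581.32
Shortage per month = $501.48 ÷ 12 = $41.79
Adjusted monthly = $581.32 + $41.79 = $623.11

$623.11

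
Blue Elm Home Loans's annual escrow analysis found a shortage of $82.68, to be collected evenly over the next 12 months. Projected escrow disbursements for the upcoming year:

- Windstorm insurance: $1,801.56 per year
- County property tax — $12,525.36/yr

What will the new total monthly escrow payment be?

$1,200.80

Windstorm insurance — $1,801.56 annually
County property tax — $12,525.36 annually
Total annual escrow = $14,326.92
Monthly escrow = $14,326.92 ÷ 12 = $1,193.91
Shortage spread = $82.68 ÷ 12 = $6.89/mo
New monthly escrow = $1,193.91 + $6.89 = $1,200.80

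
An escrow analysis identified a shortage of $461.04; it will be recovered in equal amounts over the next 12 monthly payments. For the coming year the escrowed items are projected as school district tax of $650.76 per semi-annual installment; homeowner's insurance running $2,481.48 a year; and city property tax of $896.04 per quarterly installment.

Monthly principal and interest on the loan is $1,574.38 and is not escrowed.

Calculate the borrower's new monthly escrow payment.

$652.35

School district tax — $650.76 × 2 = $1,301.52 annually
Homeowner's insurance — $2,481.48 annually
City property tax — $896.04 × 4 = $3,584.16 annually
Total annual escrow = $7,367.16
Base monthly escrow = $7,367.16 / 12 = $613.93
Shortage spread = $461.04 / 12 = $38.42/mo
New monthly escrow = $613.93 + $38.42 = $652.35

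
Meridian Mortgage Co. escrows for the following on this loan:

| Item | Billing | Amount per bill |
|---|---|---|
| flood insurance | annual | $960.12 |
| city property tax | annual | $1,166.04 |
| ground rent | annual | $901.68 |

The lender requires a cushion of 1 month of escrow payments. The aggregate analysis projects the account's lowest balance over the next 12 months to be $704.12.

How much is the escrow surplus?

$451.80

Flood insurance = $960.12 annually
City property tax = $1,166.04 annually
Ground rent = $901.68 annually
Combined annual = $960.12 + $1,166.04 + $901.68 = $3,027.84
Monthly escrow = $3,027.84 / 12 = $252.32
Required reserve = 1 × $252.32 = $252.32
Surplus = $704.12 − $252.32 = $451.80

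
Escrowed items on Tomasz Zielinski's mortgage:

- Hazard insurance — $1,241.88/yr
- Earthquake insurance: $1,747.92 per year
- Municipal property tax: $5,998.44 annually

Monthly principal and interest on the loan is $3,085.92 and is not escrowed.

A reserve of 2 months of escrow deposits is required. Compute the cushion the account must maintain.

Hazard insurance — $1,241.88 per year
Earthquake insurance — $1,747.92 per year
Municipal property tax — $5,998.44 per year
Combined annual = $8,988.24
Per month = $8,988.24 / 12 = $749.02
Cushion = 2 × $749.02 = $1,498.04

$1,498.04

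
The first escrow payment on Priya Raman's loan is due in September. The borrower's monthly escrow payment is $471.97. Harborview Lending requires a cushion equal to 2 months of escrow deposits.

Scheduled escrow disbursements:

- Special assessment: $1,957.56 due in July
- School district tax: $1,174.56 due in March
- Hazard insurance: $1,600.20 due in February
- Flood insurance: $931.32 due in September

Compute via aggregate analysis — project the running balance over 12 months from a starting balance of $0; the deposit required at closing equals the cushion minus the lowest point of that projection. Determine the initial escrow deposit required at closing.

Cushion = 2 × $471.97 = $943.94
Trial balance (start $0, +$471.97 each month, − disbursements):
  Sep: +$471.97 − $931.32 → -$459.35
  Oct: +$471.97 → $12.62
  Nov: +$471.97 → $484.59
  Dec: +$471.97 → $956.56
  Jan: +$471.97 → $1,428.53
  Feb: +$471.97 − $1,600.20 → $300.30
  Mar: +$471.97 − $1,174.56 → -$402.29
  Apr: +$471.97 → $69.68
  May: +$471.97 → $541.65
  Jun: +$471.97 → $1,013.62
  Jul: +$471.97 − $1,957.56 → -$471.97
  Aug: +$471.97 → $0.00
Lowest trial balance = -$471.97 (Jul)
Initial deposit = cushion − low point = $943.94 − (-$471.97) = $1,415.91

$1,415.91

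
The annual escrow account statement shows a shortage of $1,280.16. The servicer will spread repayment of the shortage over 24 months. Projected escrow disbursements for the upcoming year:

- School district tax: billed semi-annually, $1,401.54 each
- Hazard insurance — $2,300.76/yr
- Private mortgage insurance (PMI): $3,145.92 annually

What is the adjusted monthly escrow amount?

School district tax: $1,401.54 × 2 = $2,803.08 annually
Hazard insurance: $2,300.76 annually
Private mortgage insurance (PMI): $3,145.92 annually
Combined annual = $8,249.76
Monthly escrow = $8,249.76 / 12 = $687.48
Monthly shortage recovery: $1,280.16 / 24 = $53.34
New monthly escrow = $687.48 + $53.34 = $740.82

$740.82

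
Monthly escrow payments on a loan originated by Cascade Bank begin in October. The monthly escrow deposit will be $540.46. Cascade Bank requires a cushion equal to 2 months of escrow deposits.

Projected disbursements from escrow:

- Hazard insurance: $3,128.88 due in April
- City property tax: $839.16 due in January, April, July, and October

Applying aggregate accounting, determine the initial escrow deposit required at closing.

$2,944.06

Cushion = 2 × $540.46 = $1,080.92
Trial balance (start $0, +$540.46 each month, − disbursements):
  Oct: +$540.46 − $839.16 → -$298.70
  Nov: +$540.46 → $241.76
  Dec: +$540.46 → $782.22
  Jan: +$540.46 − $839.16 → $483.52
  Feb: +$540.46 → $1,023.98
  Mar: +$540.46 → $1,564.44
  Apr: +$540.46 − $3,968.04 → -$1,863.14
  May: +$540.46 → -$1,322.68
  Jun: +$540.46 → -$782.22
  Jul: +$540.46 − $839.16 → -$1,080.92
  Aug: +$540.46 → -$540.46
  Sep: +$540.46 → $0.00
Lowest trial balance = -$1,863.14 (Apr)
Initial deposit = cushion − low point = $1,080.92 − (-$1,863.14) = $2,944.06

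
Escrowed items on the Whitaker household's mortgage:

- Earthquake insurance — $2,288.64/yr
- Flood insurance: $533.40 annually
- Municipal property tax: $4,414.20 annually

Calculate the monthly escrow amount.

$603.02

Earthquake insurance: $2,288.64 annually
Flood insurance: $533.40 annually
Municipal property tax: $4,414.20 annually
Annual escrow total = $2,288.64 + $533.40 + $4,414.20 = $7,236.24
Per month = $7,236.24 / 12 = $603.02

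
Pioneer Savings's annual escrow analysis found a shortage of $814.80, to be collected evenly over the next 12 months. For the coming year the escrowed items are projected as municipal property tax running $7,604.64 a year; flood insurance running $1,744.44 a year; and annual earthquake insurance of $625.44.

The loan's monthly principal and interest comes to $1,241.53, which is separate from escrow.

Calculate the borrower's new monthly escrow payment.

Municipal property tax = $7,604.64 per year
Flood insurance = $1,744.44 per year
Earthquake insurance = $625.44 per year
Annual escrow total = $9,974.52
Monthly escrow = $9,974.52 / 12 = $831.21
Monthly shortage recovery: $814.80 ÷ 12 = $67.90
New monthly escrow = $831.21 + $67.90 = $899.11

$899.11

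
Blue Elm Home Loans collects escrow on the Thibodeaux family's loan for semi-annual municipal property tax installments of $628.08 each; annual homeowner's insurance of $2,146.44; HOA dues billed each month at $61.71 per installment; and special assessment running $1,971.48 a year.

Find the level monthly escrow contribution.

Municipal property tax — $628.08 × 2 = $1,256.16
Homeowner's insurance — $2,146.44
HOA dues — $61.71 × 12 = $740.52
Special assessment — $1,971.48
Annual escrow total = $1,256.16 + $2,146.44 + $740.52 + $1,971.48 = $6,114.60
Base monthly escrow = $6,114.60 / 12 = $509.55

$509.55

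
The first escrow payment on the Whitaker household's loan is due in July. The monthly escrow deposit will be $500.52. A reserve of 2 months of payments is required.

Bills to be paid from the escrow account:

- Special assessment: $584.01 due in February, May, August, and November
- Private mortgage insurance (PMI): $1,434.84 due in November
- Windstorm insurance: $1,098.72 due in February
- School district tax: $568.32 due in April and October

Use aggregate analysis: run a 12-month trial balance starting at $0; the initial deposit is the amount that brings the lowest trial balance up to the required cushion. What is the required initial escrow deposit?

Cushion = 2 × $500.52 = $1,001.04
Trial balance (start $0, +$500.52 each month, − disbursements):
  Jul: +$500.52 → $500.52
  Aug: +$500.52 − $584.01 → $417.03
  Sep: +$500.52 → $917.55
  Oct: +$500.52 − $568.32 → $849.75
  Nov: +$500.52 − $2,018.85 → -$668.58
  Dec: +$500.52 → -$168.06
  Jan: +$500.52 → $332.46
  Feb: +$500.52 − $1,682.73 → -$849.75
  Mar: +$500.52 → -$349.23
  Apr: +$500.52 − $568.32 → -$417.03
  May: +$500.52 − $584.01 → -$500.52
  Jun: +$500.52 → $0.00
Lowest trial balance = -$849.75 (Feb)
Initial deposit = cushion − low point = $1,001.04 − (-$849.75) = $1,850.79

$1,850.79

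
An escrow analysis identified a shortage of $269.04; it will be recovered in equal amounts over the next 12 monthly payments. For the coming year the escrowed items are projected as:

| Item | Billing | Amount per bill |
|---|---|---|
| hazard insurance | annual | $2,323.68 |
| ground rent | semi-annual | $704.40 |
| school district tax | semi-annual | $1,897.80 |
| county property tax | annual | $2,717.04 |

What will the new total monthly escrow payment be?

$876.18

Hazard insurance: $2,323.68 annually
Ground rent: $704.40 × 2 = $1,408.80 annually
School district tax: $1,897.80 × 2 = $3,795.60 annually
County property tax: $2,717.04 annually
Yearly total = $10,245.12
Monthly escrow = $10,245.12 / 12 = $853.76
Shortage per month = $269.04 / 12 = $22.42
New monthly escrow = $853.76 + $22.42 = $876.18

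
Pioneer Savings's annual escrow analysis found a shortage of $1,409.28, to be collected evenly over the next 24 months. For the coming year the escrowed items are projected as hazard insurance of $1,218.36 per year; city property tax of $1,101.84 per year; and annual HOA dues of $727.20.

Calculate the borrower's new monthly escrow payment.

$312.67

Hazard insurance — $1,218.36 per year
City property tax — $1,101.84 per year
HOA dues — $727.20 per year
Total per year = $3,047.40
Base monthly escrow = $3,047.40 ÷ 12 = $253.95
Shortage per month = $1,409.28 ÷ 24 = $58.72
New monthly escrow = $253.95 + $58.72 = $312.67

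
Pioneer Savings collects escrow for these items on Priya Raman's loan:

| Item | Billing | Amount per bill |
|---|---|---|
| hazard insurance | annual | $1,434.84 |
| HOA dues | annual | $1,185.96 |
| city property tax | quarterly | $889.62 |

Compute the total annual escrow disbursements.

Hazard insurance: $1,434.84/yr
HOA dues: $1,185.96/yr
City property tax: $889.62 × 4 = $3,558.48/yr
Total annual escrow = $6,179.28

$6,179.28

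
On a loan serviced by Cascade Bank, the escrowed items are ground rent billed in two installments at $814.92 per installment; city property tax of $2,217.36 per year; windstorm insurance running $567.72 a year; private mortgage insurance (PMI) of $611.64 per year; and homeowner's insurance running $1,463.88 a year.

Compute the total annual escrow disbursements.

$6,490.44

Ground rent: $814.92 × 2 = $1,629.84 per year
City property tax: $2,217.36 per year
Windstorm insurance: $567.72 per year
Private mortgage insurance (PMI): $611.64 per year
Homeowner's insurance: $1,463.88 per year
Total per year = $6,490.44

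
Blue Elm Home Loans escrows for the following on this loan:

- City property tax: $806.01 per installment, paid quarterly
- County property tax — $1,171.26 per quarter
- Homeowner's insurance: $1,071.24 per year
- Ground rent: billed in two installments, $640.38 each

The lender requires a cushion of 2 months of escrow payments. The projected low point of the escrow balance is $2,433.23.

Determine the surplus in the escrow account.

City property tax = $806.01 × 4 = $3,224.04 per year
County property tax = $1,171.26 × 4 = $4,685.04 per year
Homeowner's insurance = $1,071.24 per year
Ground rent = $640.38 × 2 = $1,280.76 per year
Total per year = $3,224.04 + $4,685.04 + $1,071.24 + $1,280.76 = $10,261.08
Monthly = $10,261.08 / 12 = $855.09
Required cushion = 2 × $855.09 = $1,710.18
Excess over cushion: $2,433.23 − $1,710.18 = $723.05

$723.05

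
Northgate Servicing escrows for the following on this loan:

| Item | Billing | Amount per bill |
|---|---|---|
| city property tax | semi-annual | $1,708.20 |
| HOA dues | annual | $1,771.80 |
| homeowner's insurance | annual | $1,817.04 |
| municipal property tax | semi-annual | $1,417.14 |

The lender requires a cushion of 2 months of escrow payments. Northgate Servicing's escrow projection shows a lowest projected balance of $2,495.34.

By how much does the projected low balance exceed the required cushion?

City property tax = $1,708.20 × 2 = $3,416.40 annually
HOA dues = $1,771.80 annually
Homeowner's insurance = $1,817.04 annually
Municipal property tax = $1,417.14 × 2 = $2,834.28 annually
Total per year = $3,416.40 + $1,771.80 + $1,817.04 + $2,834.28 = $9,839.52
Base monthly escrow = $9,839.52 / 12 = $819.96
Required reserve = 2 × $819.96 = $1,639.92
Excess over cushion: $2,495.34 − $1,639.92 = $855.42

$855.42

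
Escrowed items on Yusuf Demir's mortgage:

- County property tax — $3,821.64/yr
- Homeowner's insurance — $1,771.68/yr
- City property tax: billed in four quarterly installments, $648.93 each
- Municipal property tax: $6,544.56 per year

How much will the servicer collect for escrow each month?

$1,227.80

County property tax = $3,821.64
Homeowner's insurance = $1,771.68
City property tax = $648.93 × 4 = $2,595.72
Municipal property tax = $6,544.56
Yearly total = $3,821.64 + $1,771.68 + $2,595.72 + $6,544.56 = $14,733.60
Monthly escrow = $14,733.60 / 12 = $1,227.80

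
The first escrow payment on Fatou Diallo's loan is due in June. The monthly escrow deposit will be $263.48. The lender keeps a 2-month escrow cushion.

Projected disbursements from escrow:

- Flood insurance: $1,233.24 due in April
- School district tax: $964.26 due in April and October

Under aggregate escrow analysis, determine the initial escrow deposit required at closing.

$790.44

Cushion = 2 × $263.48 = $526.96
Trial balance (start $0, +$263.48 each month, − disbursements):
  Jun: +$263.48 → $263.48
  Jul: +$263.48 → $526.96
  Aug: +$263.48 → $790.44
  Sep: +$263.48 → $1,053.92
  Oct: +$263.48 − $964.26 → $353.14
  Nov: +$263.48 → $616.62
  Dec: +$263.48 → $880.10
  Jan: +$263.48 → $1,143.58
  Feb: +$263.48 → $1,407.06
  Mar: +$263.48 → $1,670.54
  Apr: +$263.48 − $2,197.50 → -$263.48
  May: +$263.48 → $0.00
Lowest trial balance = -$263.48 (Apr)
Initial deposit = cushion − low point = $526.96 − (-$263.48) = $790.44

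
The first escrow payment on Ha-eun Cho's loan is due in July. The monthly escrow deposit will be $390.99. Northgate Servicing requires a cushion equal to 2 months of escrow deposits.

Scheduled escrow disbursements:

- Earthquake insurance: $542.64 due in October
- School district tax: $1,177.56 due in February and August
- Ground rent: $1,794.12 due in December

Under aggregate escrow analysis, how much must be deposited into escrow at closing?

Cushion = 2 × $390.99 = $781.98
Trial balance (start $0, +$390.99 each month, − disbursements):
  Jul: +$390.99 → $390.99
  Aug: +$390.99 − $1,177.56 → -$395.58
  Sep: +$390.99 → -$4.59
  Oct: +$390.99 − $542.64 → -$156.24
  Nov: +$390.99 → $234.75
  Dec: +$390.99 − $1,794.12 → -$1,168.38
  Jan: +$390.99 → -$777.39
  Feb: +$390.99 − $1,177.56 → -$1,563.96
  Mar: +$390.99 → -$1,172.97
  Apr: +$390.99 → -$781.98
  May: +$390.99 → -$390.99
  Jun: +$390.99 → $0.00
Lowest trial balance = -$1,563.96 (Feb)
Initial deposit = cushion − low point = $781.98 − (-$1,563.96) = $2,345.94

$2,345.94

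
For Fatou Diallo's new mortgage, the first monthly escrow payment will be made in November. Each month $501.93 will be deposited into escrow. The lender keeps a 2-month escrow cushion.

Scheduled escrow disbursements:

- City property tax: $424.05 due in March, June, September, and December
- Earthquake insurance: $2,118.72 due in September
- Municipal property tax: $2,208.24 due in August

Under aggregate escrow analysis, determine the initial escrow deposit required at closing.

$1,505.79

Cushion = 2 × $501.93 = $1,003.86
Trial balance (start $0, +$501.93 each month, − disbursements):
  Nov: +$501.93 → $501.93
  Dec: +$501.93 − $424.05 → $579.81
  Jan: +$501.93 → $1,081.74
  Feb: +$501.93 → $1,583.67
  Mar: +$501.93 − $424.05 → $1,661.55
  Apr: +$501.93 → $2,163.48
  May: +$501.93 → $2,665.41
  Jun: +$501.93 − $424.05 → $2,743.29
  Jul: +$501.93 → $3,245.22
  Aug: +$501.93 − $2,208.24 → $1,538.91
  Sep: +$501.93 − $2,542.77 → -$501.93
  Oct: +$501.93 → $0.00
Lowest trial balance = -$501.93 (Sep)
Initial deposit = cushion − low point = $1,003.86 − (-$501.93) = $1,505.79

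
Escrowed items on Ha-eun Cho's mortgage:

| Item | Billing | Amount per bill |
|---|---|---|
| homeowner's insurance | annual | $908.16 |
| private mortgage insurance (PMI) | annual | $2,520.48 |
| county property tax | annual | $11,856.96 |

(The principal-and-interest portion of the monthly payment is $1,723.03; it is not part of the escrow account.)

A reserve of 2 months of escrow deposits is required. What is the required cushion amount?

$2,547.60

Homeowner's insurance — $908.16
Private mortgage insurance (PMI) — $2,520.48
County property tax — $11,856.96
Combined annual = $15,285.60
Base monthly escrow = $15,285.60 ÷ 12 = $1,273.80
Reserve = 2 × $1,273.80 = $2,547.60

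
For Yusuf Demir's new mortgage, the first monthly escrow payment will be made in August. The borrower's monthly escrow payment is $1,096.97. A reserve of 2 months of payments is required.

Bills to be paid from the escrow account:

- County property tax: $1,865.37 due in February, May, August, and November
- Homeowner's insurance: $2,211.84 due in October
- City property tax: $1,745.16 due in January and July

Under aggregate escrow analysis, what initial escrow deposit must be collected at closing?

$4,068.26

Cushion = 2 × $1,096.97 = $2,193.94
Trial balance (start $0, +$1,096.97 each month, − disbursements):
  Aug: +$1,096.97 − $1,865.37 → -$768.40
  Sep: +$1,096.97 → $328.57
  Oct: +$1,096.97 − $2,211.84 → -$786.30
  Nov: +$1,096.97 − $1,865.37 → -$1,554.70
  Dec: +$1,096.97 → -$457.73
  Jan: +$1,096.97 − $1,745.16 → -$1,105.92
  Feb: +$1,096.97 − $1,865.37 → -$1,874.32
  Mar: +$1,096.97 → -$777.35
  Apr: +$1,096.97 → $319.62
  May: +$1,096.97 − $1,865.37 → -$448.78
  Jun: +$1,096.97 → $648.19
  Jul: +$1,096.97 − $1,745.16 → $0.00
Lowest trial balance = -$1,874.32 (Feb)
Initial deposit = cushion − low point = $2,193.94 − (-$1,874.32) = $4,068.26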